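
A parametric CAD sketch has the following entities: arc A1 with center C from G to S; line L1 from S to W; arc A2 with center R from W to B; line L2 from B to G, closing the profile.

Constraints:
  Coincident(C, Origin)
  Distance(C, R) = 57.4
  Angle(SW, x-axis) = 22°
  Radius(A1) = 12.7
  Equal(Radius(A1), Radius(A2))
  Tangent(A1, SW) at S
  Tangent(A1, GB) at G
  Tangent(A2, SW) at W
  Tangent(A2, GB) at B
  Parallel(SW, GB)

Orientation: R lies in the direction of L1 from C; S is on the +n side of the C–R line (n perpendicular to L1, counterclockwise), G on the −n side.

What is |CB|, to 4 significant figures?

58.79

The slot axis is L1's direction at 22.0°, so u = (cos 22.0°, sin 22.0°) = (0.9272, 0.3746) and n = (−sin 22.0°, cos 22.0°) = (-0.3746, 0.9272). C is at the origin and R lies 57.4 along u from C, so R = 57.4·u = (53.22, 21.50). Tangency of A1 to both parallel lines with radius 12.7 puts S and G at C ± 12.7·n: S = (-4.758, 11.78), G = (4.758, -11.78). Equal radii place W and B the same way about R: W = R + 12.7·n = (48.46, 33.28), B = R − 12.7·n = (57.98, 9.727). Then |CB| = |B − C| = 58.79.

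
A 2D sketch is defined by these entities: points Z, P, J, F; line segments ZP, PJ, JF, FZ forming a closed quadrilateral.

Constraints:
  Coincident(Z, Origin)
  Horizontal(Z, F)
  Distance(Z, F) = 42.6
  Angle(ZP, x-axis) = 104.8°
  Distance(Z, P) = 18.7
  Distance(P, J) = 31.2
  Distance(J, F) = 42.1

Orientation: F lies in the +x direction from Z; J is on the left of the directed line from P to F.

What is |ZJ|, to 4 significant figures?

41.56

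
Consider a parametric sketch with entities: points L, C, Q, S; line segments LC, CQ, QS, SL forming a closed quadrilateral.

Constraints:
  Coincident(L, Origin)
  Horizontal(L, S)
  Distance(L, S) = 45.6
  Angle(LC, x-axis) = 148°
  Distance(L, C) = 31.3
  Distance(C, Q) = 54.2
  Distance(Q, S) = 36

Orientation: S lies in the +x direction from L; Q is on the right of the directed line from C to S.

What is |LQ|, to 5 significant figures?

23.680

Checks: |CQ| = 54.20 ✓; |QS| = 36.00 ✓.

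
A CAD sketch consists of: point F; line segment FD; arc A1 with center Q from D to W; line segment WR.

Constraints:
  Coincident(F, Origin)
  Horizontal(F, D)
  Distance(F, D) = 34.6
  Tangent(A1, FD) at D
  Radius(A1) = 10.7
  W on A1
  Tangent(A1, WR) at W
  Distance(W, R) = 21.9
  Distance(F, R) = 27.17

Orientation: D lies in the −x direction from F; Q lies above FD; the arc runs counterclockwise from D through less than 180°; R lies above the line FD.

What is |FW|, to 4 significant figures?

26.05

F is at the origin; F and D share the same y with |FD| = 34.6 and D on the −x side, so D = (-34.60, 0.000). The tangent condition forces QD to be normal to FD, so Q = D + (0, 10.7) = (-34.60, 10.70). Since QW ⟂ WR (tangency), |QR| = √(10.7² + 21.9²) = 24.37 regardless of where W sits on A1. So R lies on both circle(F, 27.17) and circle(Q, 24.37); the above-FD intersection is R = (-13.80, 23.41). W is the foot of the tangent from R: W = (-25.58, 4.944).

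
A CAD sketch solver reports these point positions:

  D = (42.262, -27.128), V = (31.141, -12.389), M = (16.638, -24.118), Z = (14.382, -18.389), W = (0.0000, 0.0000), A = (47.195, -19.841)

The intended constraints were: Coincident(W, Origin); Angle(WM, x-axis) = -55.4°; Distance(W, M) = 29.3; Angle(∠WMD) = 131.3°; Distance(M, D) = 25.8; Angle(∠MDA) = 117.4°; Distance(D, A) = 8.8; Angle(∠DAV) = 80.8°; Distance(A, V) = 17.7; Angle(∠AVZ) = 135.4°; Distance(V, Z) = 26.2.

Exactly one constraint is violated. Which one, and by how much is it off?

Distance(V, Z) = 26.2 — off by 8.40.

W = (0.00, 0.00) ✓; WM at -55.40° ✓; |WM| = 29.30 ✓; ∠WMD = 131.3° ✓; |MD| = 25.80 ✓; ∠MDA = 117.4° ✓; |DA| = 8.800 ✓; ∠DAV = 80.80° ✓; |AV| = 17.70 ✓; ∠AVZ = 135.4° ✓; |VZ| = 17.80 ✗.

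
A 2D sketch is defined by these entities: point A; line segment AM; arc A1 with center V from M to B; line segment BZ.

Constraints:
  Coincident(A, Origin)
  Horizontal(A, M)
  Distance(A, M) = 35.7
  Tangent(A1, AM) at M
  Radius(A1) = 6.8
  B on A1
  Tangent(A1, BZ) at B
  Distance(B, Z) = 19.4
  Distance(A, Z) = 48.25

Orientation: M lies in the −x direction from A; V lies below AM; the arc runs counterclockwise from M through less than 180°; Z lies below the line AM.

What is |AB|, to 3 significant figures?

43.1

Checks: |VB| = 6.800 ✓; ∠(VB, BZ) = 90.00° ✓; |BZ| = 19.40 ✓; |AZ| = 48.25 ✓.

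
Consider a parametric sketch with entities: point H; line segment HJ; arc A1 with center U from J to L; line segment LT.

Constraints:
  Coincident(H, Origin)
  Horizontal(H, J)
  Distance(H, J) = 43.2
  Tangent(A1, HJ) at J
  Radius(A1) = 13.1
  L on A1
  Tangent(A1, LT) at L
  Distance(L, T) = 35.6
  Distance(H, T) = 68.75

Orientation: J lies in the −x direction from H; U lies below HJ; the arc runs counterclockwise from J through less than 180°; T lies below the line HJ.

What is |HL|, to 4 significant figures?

58.24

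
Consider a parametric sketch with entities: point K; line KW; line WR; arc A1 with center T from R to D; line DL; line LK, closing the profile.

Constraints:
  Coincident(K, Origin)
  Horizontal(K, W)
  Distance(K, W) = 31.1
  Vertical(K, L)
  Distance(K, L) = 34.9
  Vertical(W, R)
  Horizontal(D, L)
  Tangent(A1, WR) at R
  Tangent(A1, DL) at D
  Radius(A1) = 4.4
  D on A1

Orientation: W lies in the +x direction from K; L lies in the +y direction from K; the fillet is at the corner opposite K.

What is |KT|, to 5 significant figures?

40.536

K is at the origin; K and W share the same y with |KW| = 31.1 and W on the +x side, so W = (31.100, 0.0000). KL is vertical with |KL| = 34.9 and L on the +y side, so L = (0.0000, 34.900). The virtual corner opposite K is at (31.100, 34.900). The tangent condition forces TR to be normal to WR and since A1 is tangent to DL there, TD ⟂ DL, with radius 4.4, so the center T sits 4.4 in from both sides at T = (26.700, 30.500). Then |KT| = |T − K| = 40.536.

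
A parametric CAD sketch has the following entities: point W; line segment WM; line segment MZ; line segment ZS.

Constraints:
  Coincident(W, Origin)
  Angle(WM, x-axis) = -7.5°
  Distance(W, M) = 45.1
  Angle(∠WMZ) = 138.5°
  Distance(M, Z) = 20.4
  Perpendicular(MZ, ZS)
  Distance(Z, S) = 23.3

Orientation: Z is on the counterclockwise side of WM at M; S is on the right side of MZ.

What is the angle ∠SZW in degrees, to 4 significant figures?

118.9°

W is at the origin; WM runs at -7.5° with length 45.1, so M = 45.1·(cos -7.5°, sin -7.5°) = (44.71, -5.887). ∠WMZ = 138.5°, so MZ runs at -7.5° + (180° − 138.5°) = 34.00° from the x-axis; with |MZ| = 20.4, Z = M + 20.4·(cos 34.00°, sin 34.00°) = (61.63, 5.521). MZ ⟂ ZS; with |ZS| = 23.3 on the right of MZ, S = Z + 23.3·(0.5592, -0.8290) = (74.66, -13.80). Then cos ∠SZW = ZS·ZW / (|ZS||ZW|), giving 118.9°.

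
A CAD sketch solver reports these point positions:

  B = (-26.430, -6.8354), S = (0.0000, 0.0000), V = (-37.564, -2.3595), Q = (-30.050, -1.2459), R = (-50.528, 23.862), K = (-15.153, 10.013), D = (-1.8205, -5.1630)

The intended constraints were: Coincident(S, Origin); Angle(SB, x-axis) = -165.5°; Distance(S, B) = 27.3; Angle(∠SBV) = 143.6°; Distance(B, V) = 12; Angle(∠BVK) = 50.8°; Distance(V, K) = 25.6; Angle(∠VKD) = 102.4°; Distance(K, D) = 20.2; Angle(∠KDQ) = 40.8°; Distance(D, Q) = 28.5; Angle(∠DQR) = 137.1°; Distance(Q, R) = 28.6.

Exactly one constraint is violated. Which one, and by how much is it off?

Distance(Q, R) = 28.6 — off by 3.80.

S = (0.00, 0.00) ✓; SB at -165.5° ✓; |SB| = 27.30 ✓; ∠SBV = 143.6° ✓; |BV| = 12.00 ✓; ∠BVK = 50.80° ✓; |VK| = 25.60 ✓; ∠VKD = 102.4° ✓; |KD| = 20.20 ✓; ∠KDQ = 40.80° ✓; |DQ| = 28.50 ✓; ∠DQR = 137.1° ✓; |QR| = 32.40 ✗.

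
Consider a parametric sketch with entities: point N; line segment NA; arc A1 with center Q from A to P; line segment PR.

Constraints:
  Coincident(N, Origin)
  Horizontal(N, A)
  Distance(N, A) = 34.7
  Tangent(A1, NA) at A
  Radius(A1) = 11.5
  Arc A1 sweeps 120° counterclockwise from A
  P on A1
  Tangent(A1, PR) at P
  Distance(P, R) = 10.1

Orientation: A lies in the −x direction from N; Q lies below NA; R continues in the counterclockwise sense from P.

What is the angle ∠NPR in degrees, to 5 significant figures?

81.119°

On A1, A sits at bearing 90° from Q; a 120° counterclockwise sweep puts P at bearing 210°, so P = Q + 11.5·(cos 210°, sin 210°) = (-44.659, -17.250). Since A1 is tangent to PR there, QP ⟂ PR, so PR runs along (−sin 210°, cos 210°); with |PR| = 10.1, R = (-39.609, -25.997). Then cos ∠NPR = PN·PR / (|PN||PR|), giving 81.119°.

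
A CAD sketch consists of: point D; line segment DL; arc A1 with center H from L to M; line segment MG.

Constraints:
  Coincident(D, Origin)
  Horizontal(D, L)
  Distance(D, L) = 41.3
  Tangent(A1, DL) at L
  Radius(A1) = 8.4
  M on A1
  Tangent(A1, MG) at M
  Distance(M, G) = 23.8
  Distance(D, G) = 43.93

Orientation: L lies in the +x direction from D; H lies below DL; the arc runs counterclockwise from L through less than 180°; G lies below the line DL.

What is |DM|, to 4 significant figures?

33.81

Checks: |HM| = 8.400 ✓; ∠(HM, MG) = 90.00° ✓; |MG| = 23.80 ✓; |DG| = 43.93 ✓.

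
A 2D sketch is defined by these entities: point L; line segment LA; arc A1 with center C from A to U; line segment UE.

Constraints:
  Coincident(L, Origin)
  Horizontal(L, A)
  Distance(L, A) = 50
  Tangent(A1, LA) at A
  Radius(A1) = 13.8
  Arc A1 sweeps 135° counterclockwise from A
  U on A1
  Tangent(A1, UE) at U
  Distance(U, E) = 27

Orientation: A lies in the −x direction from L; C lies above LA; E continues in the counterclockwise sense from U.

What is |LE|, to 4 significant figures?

73.07

L is at the origin; LA is horizontal with |LA| = 50.0 and A on the −x side, so A = (-50.00, 0.000). A1 meets LA tangentially, so CA is at right angles to LA, so C = A + (0, 13.8) = (-50.00, 13.80). On A1, A sits at bearing -90° from C; a 135° counterclockwise sweep puts U at bearing 45°, so U = C + 13.8·(cos 45°, sin 45°) = (-40.24, 23.56). A1 meets UE tangentially, so CU is at right angles to UE, so UE runs along (−sin 45°, cos 45°); with |UE| = 27.0, E = (-59.33, 42.65). Then |LE| = |E − L| = 73.07.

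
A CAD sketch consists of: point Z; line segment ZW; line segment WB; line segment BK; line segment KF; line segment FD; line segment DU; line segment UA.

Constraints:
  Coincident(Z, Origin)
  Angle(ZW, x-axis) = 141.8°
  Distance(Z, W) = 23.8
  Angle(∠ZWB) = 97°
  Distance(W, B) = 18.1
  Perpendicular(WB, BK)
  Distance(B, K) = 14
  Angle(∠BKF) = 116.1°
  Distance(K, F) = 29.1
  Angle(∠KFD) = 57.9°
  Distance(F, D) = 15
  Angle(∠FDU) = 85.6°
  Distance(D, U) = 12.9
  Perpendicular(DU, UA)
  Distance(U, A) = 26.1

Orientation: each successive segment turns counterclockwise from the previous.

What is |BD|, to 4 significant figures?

27.29

Z is at the origin; ZW runs at 141.8° with length 23.8, so W = (-18.70, 14.72). ∠ZWB = 97.0° gives WB at -135.2° from the x-axis; with |WB| = 18.1, B = (-31.55, 1.964). WB is perpendicular to BK, so BK runs at -45.20°; with |BK| = 14.0, K = (-21.68, -7.970). ∠BKF = 116.1° gives KF at 18.70° from the x-axis; with |KF| = 29.1, F = (5.882, 1.360). ∠KFD = 57.9° gives FD at 140.8° from the x-axis; with |FD| = 15.0, D = (-5.742, 10.84). Then |BD| = |D − B| = 27.29.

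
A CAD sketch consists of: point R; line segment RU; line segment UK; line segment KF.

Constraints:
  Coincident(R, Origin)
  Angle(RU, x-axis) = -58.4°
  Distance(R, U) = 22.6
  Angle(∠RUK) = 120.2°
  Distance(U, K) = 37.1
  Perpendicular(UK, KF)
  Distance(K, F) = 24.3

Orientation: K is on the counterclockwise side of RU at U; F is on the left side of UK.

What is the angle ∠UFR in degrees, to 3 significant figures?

27.6°

∠RUK = 120.2°, so UK runs at -58.4° + (180° − 120.2°) = 1.40° from the x-axis; with |UK| = 37.1, K = U + 37.1·(cos 1.40°, sin 1.40°) = (48.9, -18.3). The perpendicularity gives KF at right angles to UK; with |KF| = 24.3 on the left of UK, F = K + 24.3·(-0.0244, 1.00) = (48.3, 5.95). Then cos ∠UFR = FU·FR / (|FU||FR|), giving 27.6°.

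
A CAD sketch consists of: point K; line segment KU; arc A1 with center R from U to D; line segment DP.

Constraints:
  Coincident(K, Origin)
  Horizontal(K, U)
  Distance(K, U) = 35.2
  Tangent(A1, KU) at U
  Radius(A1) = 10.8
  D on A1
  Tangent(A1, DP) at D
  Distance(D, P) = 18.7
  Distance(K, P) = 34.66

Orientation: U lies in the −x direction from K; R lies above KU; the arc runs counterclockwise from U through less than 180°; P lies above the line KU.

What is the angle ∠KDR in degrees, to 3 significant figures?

170°

K is at the origin; KU is horizontal with |KU| = 35.2 and U on the −x side, so U = (-35.2, 0.00). The tangent condition forces RU to be normal to KU, so R = U + (0, 10.8) = (-35.2, 10.8). Since RD ⟂ DP (tangency), |RP| = √(10.8² + 18.7²) = 21.6 regardless of where D sits on A1. So P lies on both circle(K, 34.66) and circle(R, 21.6); the above-KU intersection is P = (-21.3, 27.3). D is the foot of the tangent from P: D = (-24.6, 8.92).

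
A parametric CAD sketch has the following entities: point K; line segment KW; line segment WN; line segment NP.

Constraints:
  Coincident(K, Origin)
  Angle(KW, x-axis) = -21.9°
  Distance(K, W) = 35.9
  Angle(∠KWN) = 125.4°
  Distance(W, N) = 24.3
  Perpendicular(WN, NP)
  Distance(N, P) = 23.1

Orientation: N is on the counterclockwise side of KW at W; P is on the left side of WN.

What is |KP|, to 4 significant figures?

45.52

K is at the origin; KW runs at -21.9° with length 35.9, so W = 35.9·(cos -21.9°, sin -21.9°) = (33.31, -13.39). ∠KWN = 125.4°, so WN runs at -21.9° + (180° − 125.4°) = 32.70° from the x-axis; with |WN| = 24.3, N = W + 24.3·(cos 32.70°, sin 32.70°) = (53.76, -0.2624). WN ⟂ NP; with |NP| = 23.1 on the left of WN, P = N + 23.1·(-0.5402, 0.8415) = (41.28, 19.18). Then |KP| = |P − K| = 45.52.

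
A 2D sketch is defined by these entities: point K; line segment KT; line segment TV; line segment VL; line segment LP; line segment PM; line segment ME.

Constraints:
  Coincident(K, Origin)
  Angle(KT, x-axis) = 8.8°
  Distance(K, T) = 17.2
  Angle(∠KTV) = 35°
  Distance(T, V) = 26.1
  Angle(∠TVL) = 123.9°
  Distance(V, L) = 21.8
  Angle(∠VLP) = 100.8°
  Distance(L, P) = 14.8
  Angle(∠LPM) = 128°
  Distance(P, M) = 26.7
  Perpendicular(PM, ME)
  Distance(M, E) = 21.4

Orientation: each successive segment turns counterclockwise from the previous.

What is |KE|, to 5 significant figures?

11.750

∠LPM = 128.0° gives PM at -18.900° from the x-axis; with |PM| = 26.7, M = (4.7840, -19.346). PM is perpendicular to ME, so ME runs at 71.100°; with |ME| = 21.4, E = (11.716, 0.90001). Then |KE| = |E − K| = 11.750.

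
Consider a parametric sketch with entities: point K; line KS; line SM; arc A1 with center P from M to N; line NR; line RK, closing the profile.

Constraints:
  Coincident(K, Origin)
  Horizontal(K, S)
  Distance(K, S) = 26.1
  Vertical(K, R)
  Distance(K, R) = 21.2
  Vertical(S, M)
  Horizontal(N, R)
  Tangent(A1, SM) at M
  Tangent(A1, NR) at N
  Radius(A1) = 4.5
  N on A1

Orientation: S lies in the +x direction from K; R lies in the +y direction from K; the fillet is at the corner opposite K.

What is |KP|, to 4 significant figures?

27.30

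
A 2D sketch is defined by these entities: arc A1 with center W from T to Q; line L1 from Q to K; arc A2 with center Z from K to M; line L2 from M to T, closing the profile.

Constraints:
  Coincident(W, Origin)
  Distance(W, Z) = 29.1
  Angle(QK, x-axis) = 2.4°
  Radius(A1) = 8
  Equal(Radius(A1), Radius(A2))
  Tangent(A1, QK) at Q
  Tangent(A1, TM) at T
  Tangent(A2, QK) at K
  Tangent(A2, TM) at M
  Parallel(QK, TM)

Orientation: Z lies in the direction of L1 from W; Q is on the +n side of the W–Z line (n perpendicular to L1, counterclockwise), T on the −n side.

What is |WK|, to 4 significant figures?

30.18

The slot axis is L1's direction at 2.4°, so u = (cos 2.4°, sin 2.4°) = (0.9991, 0.04188) and n = (−sin 2.4°, cos 2.4°) = (-0.04188, 0.9991). W is at the origin and Z lies 29.1 along u from W, so Z = 29.1·u = (29.07, 1.219). Tangency of A1 to both parallel lines with radius 8.0 puts Q and T at W ± 8.0·n: Q = (-0.3350, 7.993), T = (0.3350, -7.993). Equal radii place K and M the same way about Z: K = Z + 8.0·n = (28.74, 9.212), M = Z − 8.0·n = (29.41, -6.774). Then |WK| = |K − W| = 30.18.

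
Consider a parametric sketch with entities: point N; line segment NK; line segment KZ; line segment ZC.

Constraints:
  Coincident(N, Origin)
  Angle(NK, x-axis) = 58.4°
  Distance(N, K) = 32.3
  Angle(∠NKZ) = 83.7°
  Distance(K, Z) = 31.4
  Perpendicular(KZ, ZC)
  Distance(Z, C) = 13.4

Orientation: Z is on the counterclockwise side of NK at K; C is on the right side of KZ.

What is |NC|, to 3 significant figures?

53.4

N is at the origin; NK runs at 58.4° with length 32.3, so K = 32.3·(cos 58.4°, sin 58.4°) = (16.9, 27.5). ∠NKZ = 83.7°, so KZ runs at 58.4° + (180° − 83.7°) = 155° from the x-axis; with |KZ| = 31.4, Z = K + 31.4·(cos 155°, sin 155°) = (-11.5, 40.9). KZ is perpendicular to ZC; with |ZC| = 13.4 on the right of KZ, C = Z + 13.4·(0.427, 0.904) = (-5.74, 53.0). Then |NC| = |C − N| = 53.4.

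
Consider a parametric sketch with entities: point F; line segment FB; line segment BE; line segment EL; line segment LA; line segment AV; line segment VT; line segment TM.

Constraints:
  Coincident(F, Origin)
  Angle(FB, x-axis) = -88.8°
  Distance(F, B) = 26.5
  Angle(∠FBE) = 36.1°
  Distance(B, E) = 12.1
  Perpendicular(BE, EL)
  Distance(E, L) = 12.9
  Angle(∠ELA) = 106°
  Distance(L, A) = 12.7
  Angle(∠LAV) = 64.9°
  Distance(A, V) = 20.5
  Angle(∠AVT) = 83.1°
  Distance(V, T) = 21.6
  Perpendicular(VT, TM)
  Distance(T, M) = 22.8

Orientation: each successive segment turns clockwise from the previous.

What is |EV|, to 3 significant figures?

9.75

∠ELA = 106.0° gives LA at -36.7° from the x-axis; with |LA| = 12.7, A = (13.7, -16.6). ∠LAV = 64.9° gives AV at -152° from the x-axis; with |AV| = 20.5, V = (-4.40, -26.3). Then |EV| = |V − E| = 9.75.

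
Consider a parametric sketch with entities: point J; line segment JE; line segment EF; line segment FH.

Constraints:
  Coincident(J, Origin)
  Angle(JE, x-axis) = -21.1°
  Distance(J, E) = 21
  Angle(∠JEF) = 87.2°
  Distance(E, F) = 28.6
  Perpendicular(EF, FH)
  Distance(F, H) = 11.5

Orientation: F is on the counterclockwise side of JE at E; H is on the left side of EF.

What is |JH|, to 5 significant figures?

29.157

J is at the origin; JE runs at -21.1° with length 21.0, so E = 21.0·(cos -21.1°, sin -21.1°) = (19.592, -7.5599). ∠JEF = 87.2°, so EF runs at -21.1° + (180° − 87.2°) = 71.700° from the x-axis; with |EF| = 28.6, F = E + 28.6·(cos 71.700°, sin 71.700°) = (28.572, 19.594). The perpendicularity gives FH at right angles to EF; with |FH| = 11.5 on the left of EF, H = F + 11.5·(-0.94943, 0.31399) = (17.654, 23.205). Then |JH| = |H − J| = 29.157.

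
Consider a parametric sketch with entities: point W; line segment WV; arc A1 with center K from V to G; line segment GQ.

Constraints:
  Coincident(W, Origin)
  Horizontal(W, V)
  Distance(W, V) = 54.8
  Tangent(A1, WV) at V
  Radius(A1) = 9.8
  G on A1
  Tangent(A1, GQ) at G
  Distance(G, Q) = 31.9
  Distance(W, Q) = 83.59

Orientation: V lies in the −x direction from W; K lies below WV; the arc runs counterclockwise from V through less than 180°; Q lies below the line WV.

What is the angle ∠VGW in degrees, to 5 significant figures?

28.851°

Checks: |KG| = 9.800 ✓; ∠(KG, GQ) = 90.00° ✓; |GQ| = 31.90 ✓; |WQ| = 83.59 ✓.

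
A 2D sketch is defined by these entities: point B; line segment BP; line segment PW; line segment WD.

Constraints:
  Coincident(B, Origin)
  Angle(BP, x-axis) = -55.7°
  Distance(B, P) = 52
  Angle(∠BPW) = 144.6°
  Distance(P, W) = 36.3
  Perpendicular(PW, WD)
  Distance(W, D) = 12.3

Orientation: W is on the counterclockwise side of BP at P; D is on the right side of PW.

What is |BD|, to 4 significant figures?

89.39

B is at the origin; BP runs at -55.7° with length 52.0, so P = 52.0·(cos -55.7°, sin -55.7°) = (29.30, -42.96). ∠BPW = 144.6°, so PW runs at -55.7° + (180° − 144.6°) = -20.30° from the x-axis; with |PW| = 36.3, W = P + 36.3·(cos -20.30°, sin -20.30°) = (63.35, -55.55). The perpendicularity gives WD at right angles to PW; with |WD| = 12.3 on the right of PW, D = W + 12.3·(-0.3469, -0.9379) = (59.08, -67.09). Then |BD| = |D − B| = 89.39.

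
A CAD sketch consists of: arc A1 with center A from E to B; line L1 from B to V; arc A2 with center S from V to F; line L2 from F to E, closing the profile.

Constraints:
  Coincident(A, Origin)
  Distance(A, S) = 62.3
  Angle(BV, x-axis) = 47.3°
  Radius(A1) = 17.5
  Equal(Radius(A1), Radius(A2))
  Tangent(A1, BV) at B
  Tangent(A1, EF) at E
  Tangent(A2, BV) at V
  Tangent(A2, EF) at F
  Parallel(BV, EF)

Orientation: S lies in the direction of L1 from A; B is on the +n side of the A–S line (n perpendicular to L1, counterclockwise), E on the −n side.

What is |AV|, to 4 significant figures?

64.71

Tangency of A1 to both parallel lines with radius 17.5 puts B and E at A ± 17.5·n: B = (-12.86, 11.87), E = (12.86, -11.87). Equal radii place V and F the same way about S: V = S + 17.5·n = (29.39, 57.65), F = S − 17.5·n = (55.11, 33.92). Then |AV| = |V − A| = 64.71.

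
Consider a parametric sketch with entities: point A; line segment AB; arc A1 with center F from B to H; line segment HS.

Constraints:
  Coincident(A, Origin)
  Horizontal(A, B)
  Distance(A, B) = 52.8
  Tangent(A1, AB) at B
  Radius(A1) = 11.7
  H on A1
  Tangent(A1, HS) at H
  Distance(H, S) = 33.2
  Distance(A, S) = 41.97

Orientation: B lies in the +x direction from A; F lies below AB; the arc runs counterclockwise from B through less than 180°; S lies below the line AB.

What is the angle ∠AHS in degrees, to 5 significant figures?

65.056°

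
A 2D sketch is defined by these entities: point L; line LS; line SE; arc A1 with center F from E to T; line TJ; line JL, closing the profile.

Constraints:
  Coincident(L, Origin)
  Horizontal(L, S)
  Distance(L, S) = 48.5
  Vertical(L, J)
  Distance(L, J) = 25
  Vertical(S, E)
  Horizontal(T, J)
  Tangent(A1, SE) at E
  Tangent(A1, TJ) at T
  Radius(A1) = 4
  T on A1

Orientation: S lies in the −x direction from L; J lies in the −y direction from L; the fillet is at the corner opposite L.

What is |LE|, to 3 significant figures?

52.9

L is at the origin; LS is horizontal with |LS| = 48.5 and S on the −x side, so S = (-48.5, 0.00). L and J share the same x with |LJ| = 25.0 and J on the −y side, so J = (0.00, -25.0). The virtual corner opposite L is at (-48.5, -25.0). A1 meets SE tangentially, so FE is at right angles to SE and tangency of A1 to TJ means the radius FT is perpendicular to TJ, with radius 4.0, so the center F sits 4.0 in from both sides at F = (-44.5, -21.0). That places the tangent points at E = (-48.5, -21.0) on SE and T = (-44.5, -25.0) on TJ. Then |LE| = |E − L| = 52.9.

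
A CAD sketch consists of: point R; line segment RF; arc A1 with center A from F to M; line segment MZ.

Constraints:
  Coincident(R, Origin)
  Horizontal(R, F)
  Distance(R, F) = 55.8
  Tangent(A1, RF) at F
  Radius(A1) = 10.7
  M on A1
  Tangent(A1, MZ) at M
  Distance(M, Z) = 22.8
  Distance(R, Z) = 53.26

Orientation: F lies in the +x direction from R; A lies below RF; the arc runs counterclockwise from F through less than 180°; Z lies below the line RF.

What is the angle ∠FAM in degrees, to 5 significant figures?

83.281°

Checks: |AM| = 10.70 ✓; ∠(AM, MZ) = 90.00° ✓; |MZ| = 22.80 ✓; |RZ| = 53.26 ✓.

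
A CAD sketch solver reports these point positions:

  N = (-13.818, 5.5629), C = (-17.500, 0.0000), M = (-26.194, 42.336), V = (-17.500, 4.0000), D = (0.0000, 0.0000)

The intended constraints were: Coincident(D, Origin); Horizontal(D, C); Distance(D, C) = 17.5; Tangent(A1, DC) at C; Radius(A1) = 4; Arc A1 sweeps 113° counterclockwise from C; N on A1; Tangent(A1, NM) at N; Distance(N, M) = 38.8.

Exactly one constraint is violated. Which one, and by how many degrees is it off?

Tangent(A1, NM) at N — off by 4.40°.

D = (0.00, 0.00) ✓; D.y = 0.00, C.y = 0.00 ✓; |DC| = 17.50 ✓; ∠(VC, CD) = 90.00° ✓; |VC| = 4.000 ✓; bearing(V→N) − bearing(V→C) = 113.0° ✓; |VN| = 4.000 ✓; ∠(VN, NM) = 94.40° ✗; |NM| = 38.80 ✓.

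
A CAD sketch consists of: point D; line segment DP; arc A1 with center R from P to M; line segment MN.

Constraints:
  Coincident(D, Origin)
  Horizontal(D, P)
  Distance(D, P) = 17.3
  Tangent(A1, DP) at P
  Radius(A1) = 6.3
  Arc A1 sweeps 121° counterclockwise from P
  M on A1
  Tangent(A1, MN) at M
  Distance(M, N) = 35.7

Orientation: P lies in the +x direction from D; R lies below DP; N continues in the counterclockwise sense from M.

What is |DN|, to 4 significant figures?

50.29

D is at the origin; D and P share the same y with |DP| = 17.3 and P on the +x side, so P = (17.30, 0.000). A1 meets DP tangentially, so RP is at right angles to DP, so R = P + (0, -6.3) = (17.30, -6.300). On A1, P sits at bearing 90° from R; a 121° counterclockwise sweep puts M at bearing 211°, so M = R + 6.3·(cos 211°, sin 211°) = (11.90, -9.545). A1 meets MN tangentially, so RM is at right angles to MN, so MN runs along (−sin 211°, cos 211°); with |MN| = 35.7, N = (30.29, -40.15). Then |DN| = |N − D| = 50.29.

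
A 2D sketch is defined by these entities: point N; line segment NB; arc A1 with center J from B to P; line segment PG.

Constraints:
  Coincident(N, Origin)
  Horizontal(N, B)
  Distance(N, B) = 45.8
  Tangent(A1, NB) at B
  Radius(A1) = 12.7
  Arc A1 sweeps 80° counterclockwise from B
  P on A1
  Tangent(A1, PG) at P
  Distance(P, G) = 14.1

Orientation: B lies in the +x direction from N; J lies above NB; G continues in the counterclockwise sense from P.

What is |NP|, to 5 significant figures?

59.244

Since A1 is tangent to NB there, JB ⟂ NB, so J = B + (0, 12.7) = (45.800, 12.700). On A1, B sits at bearing -90° from J; an 80° counterclockwise sweep puts P at bearing -10°, so P = J + 12.7·(cos -10°, sin -10°) = (58.307, 10.495). Then |NP| = |P − N| = 59.244.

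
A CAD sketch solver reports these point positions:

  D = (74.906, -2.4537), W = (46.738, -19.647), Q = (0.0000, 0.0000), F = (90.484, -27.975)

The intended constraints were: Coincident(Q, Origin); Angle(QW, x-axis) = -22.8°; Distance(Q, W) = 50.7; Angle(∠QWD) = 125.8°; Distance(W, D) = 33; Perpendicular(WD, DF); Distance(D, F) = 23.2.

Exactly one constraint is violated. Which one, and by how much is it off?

Distance(D, F) = 23.2 — off by 6.70.

Q = (0.00, 0.00) ✓; QW at -22.80° ✓; |QW| = 50.70 ✓; ∠QWD = 125.8° ✓; |WD| = 33.00 ✓; ∠(WD, DF) = 90.00° ✓; |DF| = 29.90 ✗.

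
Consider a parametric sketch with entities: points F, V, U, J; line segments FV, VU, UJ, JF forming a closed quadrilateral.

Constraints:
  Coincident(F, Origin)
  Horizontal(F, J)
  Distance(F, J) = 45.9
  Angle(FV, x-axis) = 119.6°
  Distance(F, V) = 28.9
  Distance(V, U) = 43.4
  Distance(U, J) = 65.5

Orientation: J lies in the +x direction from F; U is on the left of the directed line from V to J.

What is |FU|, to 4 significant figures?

59.36

Checks: |VU| = 43.40 ✓; |UJ| = 65.50 ✓.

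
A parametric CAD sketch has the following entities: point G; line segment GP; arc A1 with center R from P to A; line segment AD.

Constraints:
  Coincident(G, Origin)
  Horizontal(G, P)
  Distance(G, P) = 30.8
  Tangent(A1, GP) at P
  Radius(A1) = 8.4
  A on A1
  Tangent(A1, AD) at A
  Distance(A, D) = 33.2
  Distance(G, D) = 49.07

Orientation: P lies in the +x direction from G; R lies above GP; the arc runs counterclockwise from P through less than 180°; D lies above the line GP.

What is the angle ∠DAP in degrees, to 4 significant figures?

123.1°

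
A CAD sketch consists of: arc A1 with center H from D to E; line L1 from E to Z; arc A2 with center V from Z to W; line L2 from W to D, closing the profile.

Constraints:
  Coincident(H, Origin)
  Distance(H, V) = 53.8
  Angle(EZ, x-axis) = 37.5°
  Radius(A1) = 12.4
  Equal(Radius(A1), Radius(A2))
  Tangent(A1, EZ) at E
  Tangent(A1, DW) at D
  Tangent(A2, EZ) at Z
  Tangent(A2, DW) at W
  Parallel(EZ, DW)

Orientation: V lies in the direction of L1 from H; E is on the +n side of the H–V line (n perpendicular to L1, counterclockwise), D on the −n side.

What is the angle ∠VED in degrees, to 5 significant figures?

77.021°

The slot axis is L1's direction at 37.5°, so u = (cos 37.5°, sin 37.5°) = (0.79335, 0.60876) and n = (−sin 37.5°, cos 37.5°) = (-0.60876, 0.79335). H is at the origin and V lies 53.8 along u from H, so V = 53.8·u = (42.682, 32.751). Tangency of A1 to both parallel lines with radius 12.4 puts E and D at H ± 12.4·n: E = (-7.5486, 9.8376), D = (7.5486, -9.8376). Then cos ∠VED = EV·ED / (|EV||ED|), giving 77.021°.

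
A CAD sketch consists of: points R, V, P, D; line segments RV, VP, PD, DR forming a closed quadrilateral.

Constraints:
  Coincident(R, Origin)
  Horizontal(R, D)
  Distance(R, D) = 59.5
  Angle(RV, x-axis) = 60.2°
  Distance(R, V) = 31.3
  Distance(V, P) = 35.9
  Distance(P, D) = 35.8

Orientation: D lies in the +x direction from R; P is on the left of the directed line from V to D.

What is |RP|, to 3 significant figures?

61.4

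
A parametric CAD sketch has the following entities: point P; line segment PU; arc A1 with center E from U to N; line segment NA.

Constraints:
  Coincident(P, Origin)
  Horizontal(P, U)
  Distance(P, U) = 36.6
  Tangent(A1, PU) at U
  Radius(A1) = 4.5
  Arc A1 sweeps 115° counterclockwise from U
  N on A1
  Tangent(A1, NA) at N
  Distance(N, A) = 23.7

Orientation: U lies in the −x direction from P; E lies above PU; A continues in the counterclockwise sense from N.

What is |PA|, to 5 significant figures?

50.861

P is at the origin; PU is horizontal with |PU| = 36.6 and U on the −x side, so U = (-36.600, 0.0000). Since A1 is tangent to PU there, EU ⟂ PU, so E = U + (0, 4.5) = (-36.600, 4.5000). On A1, U sits at bearing -90° from E; a 115° counterclockwise sweep puts N at bearing 25°, so N = E + 4.5·(cos 25°, sin 25°) = (-32.522, 6.4018). Since A1 is tangent to NA there, EN ⟂ NA, so NA runs along (−sin 25°, cos 25°); with |NA| = 23.7, A = (-42.538, 27.881). Then |PA| = |A − P| = 50.861.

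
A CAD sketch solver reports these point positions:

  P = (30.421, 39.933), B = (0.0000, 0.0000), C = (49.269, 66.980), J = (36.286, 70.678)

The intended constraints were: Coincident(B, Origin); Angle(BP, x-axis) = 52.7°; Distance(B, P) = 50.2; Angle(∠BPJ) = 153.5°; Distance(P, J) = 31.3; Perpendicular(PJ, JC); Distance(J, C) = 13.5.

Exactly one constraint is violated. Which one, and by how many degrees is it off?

Perpendicular(PJ, JC) — off by 5.10°.

B = (0.00, 0.00) ✓; BP at 52.70° ✓; |BP| = 50.20 ✓; ∠BPJ = 153.5° ✓; |PJ| = 31.30 ✓; ∠(PJ, JC) = 95.10° ✗; |JC| = 13.50 ✓.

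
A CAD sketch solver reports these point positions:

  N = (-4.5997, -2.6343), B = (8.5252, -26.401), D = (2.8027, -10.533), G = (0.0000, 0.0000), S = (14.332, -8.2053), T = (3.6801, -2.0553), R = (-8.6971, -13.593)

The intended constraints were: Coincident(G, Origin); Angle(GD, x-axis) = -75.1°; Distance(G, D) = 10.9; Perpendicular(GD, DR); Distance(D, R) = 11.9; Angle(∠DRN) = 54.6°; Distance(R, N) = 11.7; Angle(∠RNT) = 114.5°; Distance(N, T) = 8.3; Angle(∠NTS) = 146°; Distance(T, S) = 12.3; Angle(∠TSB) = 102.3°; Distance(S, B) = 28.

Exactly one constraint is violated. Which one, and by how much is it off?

Distance(S, B) = 28 — off by 8.90.

G = (0.00, 0.00) ✓; GD at -75.10° ✓; |GD| = 10.90 ✓; ∠(GD, DR) = 90.00° ✓; |DR| = 11.90 ✓; ∠DRN = 54.60° ✓; |RN| = 11.70 ✓; ∠RNT = 114.5° ✓; |NT| = 8.300 ✓; ∠NTS = 146.0° ✓; |TS| = 12.30 ✓; ∠TSB = 102.3° ✓; |SB| = 19.10 ✗.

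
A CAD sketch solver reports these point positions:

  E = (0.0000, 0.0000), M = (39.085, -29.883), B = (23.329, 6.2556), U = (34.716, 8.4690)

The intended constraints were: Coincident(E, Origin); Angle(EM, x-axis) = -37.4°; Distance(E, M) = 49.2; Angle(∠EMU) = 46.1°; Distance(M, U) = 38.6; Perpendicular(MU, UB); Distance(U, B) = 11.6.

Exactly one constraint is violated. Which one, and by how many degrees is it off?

Perpendicular(MU, UB) — off by 4.50°.

E = (0.00, 0.00) ✓; EM at -37.40° ✓; |EM| = 49.20 ✓; ∠EMU = 46.10° ✓; |MU| = 38.60 ✓; ∠(MU, UB) = 94.50° ✗; |UB| = 11.60 ✓.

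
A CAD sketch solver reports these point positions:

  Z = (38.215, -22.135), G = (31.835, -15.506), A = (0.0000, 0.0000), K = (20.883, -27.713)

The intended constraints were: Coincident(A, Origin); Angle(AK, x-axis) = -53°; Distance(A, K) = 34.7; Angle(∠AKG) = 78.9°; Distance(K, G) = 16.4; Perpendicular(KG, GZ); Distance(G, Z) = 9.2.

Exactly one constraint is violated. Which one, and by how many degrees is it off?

Perpendicular(KG, GZ) — off by 4.20°.

A = (0.00, 0.00) ✓; AK at -53.00° ✓; |AK| = 34.70 ✓; ∠AKG = 78.90° ✓; |KG| = 16.40 ✓; ∠(KG, GZ) = 94.20° ✗; |GZ| = 9.200 ✓.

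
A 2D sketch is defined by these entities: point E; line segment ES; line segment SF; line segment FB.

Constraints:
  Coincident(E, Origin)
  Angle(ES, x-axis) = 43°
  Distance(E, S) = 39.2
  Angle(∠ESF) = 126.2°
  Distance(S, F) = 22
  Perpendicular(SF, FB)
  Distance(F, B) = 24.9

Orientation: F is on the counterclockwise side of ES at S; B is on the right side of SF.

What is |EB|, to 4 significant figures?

72.35

E is at the origin; ES runs at 43.0° with length 39.2, so S = 39.2·(cos 43.0°, sin 43.0°) = (28.67, 26.73). ∠ESF = 126.2°, so SF runs at 43.0° + (180° − 126.2°) = 96.80° from the x-axis; with |SF| = 22.0, F = S + 22.0·(cos 96.80°, sin 96.80°) = (26.06, 48.58). SF is perpendicular to FB; with |FB| = 24.9 on the right of SF, B = F + 24.9·(0.9930, 0.1184) = (50.79, 51.53). Then |EB| = |B − E| = 72.35.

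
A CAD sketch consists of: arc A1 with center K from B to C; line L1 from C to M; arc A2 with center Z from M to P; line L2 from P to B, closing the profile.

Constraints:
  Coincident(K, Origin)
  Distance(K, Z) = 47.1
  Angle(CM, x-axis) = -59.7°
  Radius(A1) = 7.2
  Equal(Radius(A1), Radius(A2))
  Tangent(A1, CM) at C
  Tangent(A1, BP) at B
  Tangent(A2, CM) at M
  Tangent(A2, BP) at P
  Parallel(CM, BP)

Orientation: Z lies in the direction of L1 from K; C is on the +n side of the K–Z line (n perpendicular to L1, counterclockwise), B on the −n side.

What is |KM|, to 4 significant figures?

47.65

Tangency of A1 to both parallel lines with radius 7.2 puts C and B at K ± 7.2·n: C = (6.216, 3.633), B = (-6.216, -3.633). Equal radii place M and P the same way about Z: M = Z + 7.2·n = (29.98, -37.03), P = Z − 7.2·n = (17.55, -44.30). Then |KM| = |M − K| = 47.65.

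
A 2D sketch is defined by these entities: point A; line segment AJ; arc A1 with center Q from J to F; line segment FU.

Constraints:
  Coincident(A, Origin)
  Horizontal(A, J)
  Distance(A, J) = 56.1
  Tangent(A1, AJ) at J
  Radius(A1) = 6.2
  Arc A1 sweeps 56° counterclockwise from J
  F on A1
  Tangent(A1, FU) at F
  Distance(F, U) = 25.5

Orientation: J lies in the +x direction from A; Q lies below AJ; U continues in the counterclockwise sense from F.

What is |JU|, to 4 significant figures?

30.76

A is at the origin; AJ is horizontal with |AJ| = 56.1 and J on the +x side, so J = (56.10, 0.000). Since A1 is tangent to AJ there, QJ ⟂ AJ, so Q = J + (0, -6.2) = (56.10, -6.200). On A1, J sits at bearing 90° from Q; a 56° counterclockwise sweep puts F at bearing 146°, so F = Q + 6.2·(cos 146°, sin 146°) = (50.96, -2.733). The tangent condition forces QF to be normal to FU, so FU runs along (−sin 146°, cos 146°); with |FU| = 25.5, U = (36.70, -23.87). Then |JU| = |U − J| = 30.76.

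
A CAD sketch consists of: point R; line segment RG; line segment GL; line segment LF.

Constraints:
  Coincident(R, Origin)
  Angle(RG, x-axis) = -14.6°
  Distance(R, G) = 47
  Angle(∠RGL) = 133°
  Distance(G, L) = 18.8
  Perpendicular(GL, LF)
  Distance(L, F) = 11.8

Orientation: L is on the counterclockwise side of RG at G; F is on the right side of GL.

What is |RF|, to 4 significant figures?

68.69

R is at the origin; RG runs at -14.6° with length 47.0, so G = 47.0·(cos -14.6°, sin -14.6°) = (45.48, -11.85). ∠RGL = 133.0°, so GL runs at -14.6° + (180° − 133.0°) = 32.40° from the x-axis; with |GL| = 18.8, L = G + 18.8·(cos 32.40°, sin 32.40°) = (61.36, -1.774). The perpendicularity gives LF at right angles to GL; with |LF| = 11.8 on the right of GL, F = L + 11.8·(0.5358, -0.8443) = (67.68, -11.74). Then |RF| = |F − R| = 68.69.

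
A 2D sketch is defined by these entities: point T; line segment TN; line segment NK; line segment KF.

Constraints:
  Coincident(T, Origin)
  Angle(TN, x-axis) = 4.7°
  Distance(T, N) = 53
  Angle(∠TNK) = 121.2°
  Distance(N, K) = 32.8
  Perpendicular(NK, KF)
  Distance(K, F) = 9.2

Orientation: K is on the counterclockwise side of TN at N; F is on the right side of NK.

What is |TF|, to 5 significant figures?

81.269

∠TNK = 121.2°, so NK runs at 4.7° + (180° − 121.2°) = 63.500° from the x-axis; with |NK| = 32.8, K = N + 32.8·(cos 63.500°, sin 63.500°) = (67.457, 33.697). The perpendicularity gives KF at right angles to NK; with |KF| = 9.2 on the right of NK, F = K + 9.2·(0.89493, -0.44620) = (75.690, 29.592). Then |TF| = |F − T| = 81.269.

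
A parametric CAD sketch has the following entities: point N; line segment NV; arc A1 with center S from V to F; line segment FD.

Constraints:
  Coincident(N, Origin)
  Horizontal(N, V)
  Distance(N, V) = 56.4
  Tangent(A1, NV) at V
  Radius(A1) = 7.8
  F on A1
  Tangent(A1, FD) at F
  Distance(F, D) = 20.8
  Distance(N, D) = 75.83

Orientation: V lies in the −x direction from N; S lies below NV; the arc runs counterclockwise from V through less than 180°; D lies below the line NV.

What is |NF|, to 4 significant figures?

63.67

Checks: |NV| = 56.40 ✓; |SF| = 7.800 ✓; ∠(SF, FD) = 90.00° ✓; |FD| = 20.80 ✓; |ND| = 75.83 ✓.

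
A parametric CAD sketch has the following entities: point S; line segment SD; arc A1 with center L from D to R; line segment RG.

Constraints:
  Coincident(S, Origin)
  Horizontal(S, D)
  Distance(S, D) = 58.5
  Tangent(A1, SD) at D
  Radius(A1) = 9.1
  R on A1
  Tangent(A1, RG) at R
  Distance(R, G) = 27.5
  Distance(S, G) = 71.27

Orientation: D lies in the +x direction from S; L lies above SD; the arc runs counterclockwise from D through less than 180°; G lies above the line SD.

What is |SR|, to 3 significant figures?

68.3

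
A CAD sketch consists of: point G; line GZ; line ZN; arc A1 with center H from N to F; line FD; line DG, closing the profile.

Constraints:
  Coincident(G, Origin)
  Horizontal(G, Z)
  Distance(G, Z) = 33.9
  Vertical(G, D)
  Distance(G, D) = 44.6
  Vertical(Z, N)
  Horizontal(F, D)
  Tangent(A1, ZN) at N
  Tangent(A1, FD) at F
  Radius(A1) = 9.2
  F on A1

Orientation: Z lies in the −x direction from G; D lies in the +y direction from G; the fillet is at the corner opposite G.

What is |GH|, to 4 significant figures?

43.17

G is at the origin; G and Z share the same y with |GZ| = 33.9 and Z on the −x side, so Z = (-33.90, 0.000). G and D share the same x with |GD| = 44.6 and D on the +y side, so D = (0.000, 44.60). The virtual corner opposite G is at (-33.90, 44.60). A1 meets ZN tangentially, so HN is at right angles to ZN and the tangent condition forces HF to be normal to FD, with radius 9.2, so the center H sits 9.2 in from both sides at H = (-24.70, 35.40). Then |GH| = |H − G| = 43.17.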